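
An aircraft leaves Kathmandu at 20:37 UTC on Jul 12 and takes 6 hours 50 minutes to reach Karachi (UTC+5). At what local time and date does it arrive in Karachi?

08:27 on July 13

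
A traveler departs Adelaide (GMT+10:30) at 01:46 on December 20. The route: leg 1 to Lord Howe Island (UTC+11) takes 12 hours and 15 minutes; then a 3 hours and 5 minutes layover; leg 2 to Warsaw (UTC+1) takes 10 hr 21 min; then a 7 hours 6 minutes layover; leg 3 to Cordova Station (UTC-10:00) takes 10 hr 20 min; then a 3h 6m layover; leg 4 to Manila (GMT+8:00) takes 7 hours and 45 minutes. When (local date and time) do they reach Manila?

05:14 on December 22

Convert departure to UTC: 01:46 − 10:30 = 15:16 UTC on Dec 19.
Add 12 hours and 15 minutes leg 1 → 03:31 UTC (Dec 20).
Add 3 hours 5 minutes layover in Lord Howe Island → 06:36 UTC.
Add 10 hours 21 minutes leg 2 → 16:57 UTC.
Add 7 hours 6 minutes layover in Warsaw → 00:03 UTC (Dec 21).
Add 10 hours 20 minutes leg 3 → 10:23 UTC.
Add 3 hours and 6 minutes layover in Cordova Station → 13:29 UTC.
Add 7 hours and 45 minutes leg 4 → 21:14 UTC.
Manila is UTC+8:00, so local arrival = 21:14 + 8:00 = 05:14 on Dec 22.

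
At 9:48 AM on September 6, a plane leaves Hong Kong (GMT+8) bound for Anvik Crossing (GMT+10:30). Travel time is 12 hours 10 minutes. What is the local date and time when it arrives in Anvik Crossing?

Anvik Crossing is 2:30 ahead of Hong Kong.
After 12 hours 10 minutes it is 9:58 PM in Hong Kong.
Shift by the zone difference: 9:58 PM + 2:30 = 12:28 AM on Sep 7 in Anvik Crossing.

12:28 AM on September 7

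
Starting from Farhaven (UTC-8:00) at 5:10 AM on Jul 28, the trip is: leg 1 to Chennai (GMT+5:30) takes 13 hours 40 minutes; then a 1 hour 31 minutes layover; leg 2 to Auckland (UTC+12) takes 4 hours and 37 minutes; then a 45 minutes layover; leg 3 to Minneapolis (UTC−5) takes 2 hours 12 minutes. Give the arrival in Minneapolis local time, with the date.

6:55 AM on Jul 29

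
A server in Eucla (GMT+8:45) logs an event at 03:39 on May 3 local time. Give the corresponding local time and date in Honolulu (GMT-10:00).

In UTC: 03:39 − 8:45 = 18:54 on May 2.
Honolulu is UTC−10:00: 18:54 − 10:00 = 08:54 on May 2.

08:54 on May 2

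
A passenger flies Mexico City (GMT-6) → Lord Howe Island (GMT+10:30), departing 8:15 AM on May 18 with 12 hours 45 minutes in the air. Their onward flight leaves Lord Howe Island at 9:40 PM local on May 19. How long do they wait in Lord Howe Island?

Convert departure to UTC: 8:15 AM + 6:00 = 2:15 PM UTC on May 18.
Add 12 hours and 45 minutes flight time → 3:00 AM UTC (May 19).
Lord Howe Island is UTC+10:30, so local arrival = 3:00 AM + 10:30 = 1:30 PM on May 19.
Layover = 9:40 PM − 1:30 PM = 8 hours 10 minutes.

8 hours 10 minutes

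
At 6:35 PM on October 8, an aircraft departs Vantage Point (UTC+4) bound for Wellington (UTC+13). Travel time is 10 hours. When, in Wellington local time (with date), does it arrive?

Convert departure to UTC: 6:35 PM − 4:00 = 2:35 PM UTC on Oct 8.
Add 10 hours travel time → 12:35 AM UTC (Oct 9).
Wellington is UTC+13:00, so local arrival = 12:35 AM + 13:00 = 1:35 PM on Oct 9.

1:35 PM on October 9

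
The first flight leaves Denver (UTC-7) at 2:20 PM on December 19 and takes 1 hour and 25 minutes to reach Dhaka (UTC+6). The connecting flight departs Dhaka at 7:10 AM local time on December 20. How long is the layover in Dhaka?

2 hours 25 minutes

Convert departure to UTC: 2:20 PM + 7:00 = 9:20 PM UTC on Dec 19.
Add 1 hour and 25 minutes flight time → 10:45 PM UTC.
Dhaka is UTC+6:00, so local arrival = 10:45 PM + 6:00 = 4:45 AM on Dec 20.
Layover = 7:10 AM − 4:45 AM = 2 hours 25 minutes.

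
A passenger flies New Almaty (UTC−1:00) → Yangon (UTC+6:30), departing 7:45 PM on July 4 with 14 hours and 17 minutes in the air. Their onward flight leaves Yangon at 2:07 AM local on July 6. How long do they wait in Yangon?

8 hours 35 minutes

Convert departure to UTC: 7:45 PM + 1:00 = 8:45 PM UTC on Jul 4.
Add 14 hours and 17 minutes flight time → 11:02 AM UTC (Jul 5).
Yangon is UTC+6:30, so local arrival = 11:02 AM + 6:30 = 5:32 PM on Jul 5.
Layover = 2:07 AM − 5:32 PM (+1 day) = 8 hours 35 minutes.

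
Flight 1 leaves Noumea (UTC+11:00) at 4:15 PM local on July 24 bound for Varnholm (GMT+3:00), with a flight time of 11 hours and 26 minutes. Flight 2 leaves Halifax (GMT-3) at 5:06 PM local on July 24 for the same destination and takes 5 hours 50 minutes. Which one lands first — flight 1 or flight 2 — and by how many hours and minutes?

Flight 1 in UTC: 4:15 PM − 11:00 = 5:15 AM on Jul 24.
+11 hours 26 minutes → arrive 4:41 PM UTC on Jul 24.
Flight 2 in UTC: 5:06 PM + 3:00 = 8:06 PM on Jul 24.
+5 hours and 50 minutes → arrive 1:56 AM UTC on Jul 25.
Flight 1 lands earlier by 9 hours 15 minutes.

the first, by 9 hours 15 minutes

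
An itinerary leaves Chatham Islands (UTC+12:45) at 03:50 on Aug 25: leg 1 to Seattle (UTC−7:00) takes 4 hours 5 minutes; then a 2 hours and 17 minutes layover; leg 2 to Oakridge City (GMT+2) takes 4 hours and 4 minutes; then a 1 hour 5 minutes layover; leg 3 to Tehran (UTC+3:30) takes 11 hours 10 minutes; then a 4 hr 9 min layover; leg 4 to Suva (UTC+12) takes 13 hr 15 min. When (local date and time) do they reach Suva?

Convert departure to UTC: 03:50 − 12:45 = 15:05 UTC on Aug 24.
Add 4 hours 5 minutes leg 1 → 19:10 UTC.
Add 2 hours and 17 minutes layover in Seattle → 21:27 UTC.
Add 4 hours and 4 minutes leg 2 → 01:31 UTC (Aug 25).
Add 1 hour 5 minutes layover in Oakridge City → 02:36 UTC.
Add 11 hours 10 minutes leg 3 → 13:46 UTC.
Add 4 hours and 9 minutes layover in Tehran → 17:55 UTC.
Add 13 hours 15 minutes leg 4 → 07:10 UTC (Aug 26).
Suva is UTC+12:00, so local arrival = 07:10 + 12:00 = 19:10 on Aug 26.

19:10 on August 26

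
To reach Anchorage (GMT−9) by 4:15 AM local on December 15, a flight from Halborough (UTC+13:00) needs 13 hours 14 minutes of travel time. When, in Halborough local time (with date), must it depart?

1:01 PM on December 15

Target arrival in UTC: 4:15 AM + 9:00 = 1:15 PM on Dec 15.
Subtract 13 hours and 14 minutes → departure 12:01 AM UTC on Dec 15.
Halborough is UTC+13:00: 12:01 AM + 13:00 = 1:01 PM on Dec 15.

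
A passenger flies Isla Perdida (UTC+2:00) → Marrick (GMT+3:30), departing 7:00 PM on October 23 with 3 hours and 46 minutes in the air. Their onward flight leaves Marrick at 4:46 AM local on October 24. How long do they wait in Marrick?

Convert departure to UTC: 7:00 PM − 2:00 = 5:00 PM UTC on Oct 23.
Add 3 hours 46 minutes flight time → 8:46 PM UTC.
Marrick is UTC+3:30, so local arrival = 8:46 PM + 3:30 = 12:16 AM on Oct 24.
Layover = 4:46 AM − 12:16 AM = 4 hours 30 minutes.

4 hours 30 minutes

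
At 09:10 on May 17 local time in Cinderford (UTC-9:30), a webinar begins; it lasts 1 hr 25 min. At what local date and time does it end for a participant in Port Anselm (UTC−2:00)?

18:05 on May 17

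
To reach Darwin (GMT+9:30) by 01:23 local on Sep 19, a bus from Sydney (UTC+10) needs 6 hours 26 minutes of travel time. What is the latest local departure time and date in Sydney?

19:27 on September 18

Target arrival in UTC: 01:23 − 9:30 = 15:53 on Sep 18.
Subtract 6 hours 26 minutes → departure 09:27 UTC on Sep 18.
Sydney is UTC+10:00: 09:27 + 10:00 = 19:27 on Sep 18.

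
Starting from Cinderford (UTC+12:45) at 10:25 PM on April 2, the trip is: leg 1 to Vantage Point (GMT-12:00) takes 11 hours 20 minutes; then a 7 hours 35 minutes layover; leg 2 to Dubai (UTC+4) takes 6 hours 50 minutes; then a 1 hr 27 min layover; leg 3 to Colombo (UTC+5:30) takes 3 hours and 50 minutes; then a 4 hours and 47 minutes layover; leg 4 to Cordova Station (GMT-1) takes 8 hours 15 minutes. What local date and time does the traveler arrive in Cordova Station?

4:44 AM on Apr 4

Convert departure to UTC: 10:25 PM − 12:45 = 9:40 AM UTC on Apr 2.
Add 11 hours and 20 minutes leg 1 → 9:00 PM UTC.
Add 7 hours 35 minutes layover in Vantage Point → 4:35 AM UTC (Apr 3).
Add 6 hours and 50 minutes leg 2 → 11:25 AM UTC.
Add 1 hour 27 minutes layover in Dubai → 12:52 PM UTC.
Add 3 hours and 50 minutes leg 3 → 4:42 PM UTC.
Add 4 hours and 47 minutes layover in Colombo → 9:29 PM UTC.
Add 8 hours 15 minutes leg 4 → 5:44 AM UTC (Apr 4).
Cordova Station is UTC−1:00, so local arrival = 5:44 AM − 1:00 = 4:44 AM on Apr 4.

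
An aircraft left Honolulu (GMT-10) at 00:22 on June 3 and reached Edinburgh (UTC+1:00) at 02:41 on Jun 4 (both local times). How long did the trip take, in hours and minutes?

15 hours 19 minutes

Departure in UTC: 00:22 + 10:00 = 10:22 on Jun 3.
Arrival in UTC: 02:41 − 1:00 = 01:41 on Jun 4.
Elapsed = 01:41 − 10:22 (+1 day) = 15 hours 19 minutes.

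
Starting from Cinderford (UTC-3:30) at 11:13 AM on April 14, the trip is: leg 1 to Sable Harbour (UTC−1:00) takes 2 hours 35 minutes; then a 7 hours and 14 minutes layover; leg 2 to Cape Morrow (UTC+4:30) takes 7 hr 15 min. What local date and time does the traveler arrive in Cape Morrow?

12:17 PM on April 15

Convert departure to UTC: 11:13 AM + 3:30 = 2:43 PM UTC on Apr 14.
Add 2 hours 35 minutes leg 1 → 5:18 PM UTC.
Add 7 hours and 14 minutes layover in Sable Harbour → 12:32 AM UTC (Apr 15).
Add 7 hours and 15 minutes leg 2 → 7:47 AM UTC.
Cape Morrow is UTC+4:30, so local arrival = 7:47 AM + 4:30 = 12:17 PM on Apr 15.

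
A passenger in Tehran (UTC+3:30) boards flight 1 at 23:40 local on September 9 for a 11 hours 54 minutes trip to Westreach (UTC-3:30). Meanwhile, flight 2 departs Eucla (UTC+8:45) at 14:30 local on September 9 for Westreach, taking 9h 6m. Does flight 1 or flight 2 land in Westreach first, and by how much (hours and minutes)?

the second, by 17 hours 13 minutes

Flight 1 in UTC: 23:40 − 3:30 = 20:10 on Sep 9.
+11 hours 54 minutes → arrive 08:04 UTC on Sep 10.
Flight 2 in UTC: 14:30 − 8:45 = 05:45 on Sep 9.
+9 hours 6 minutes → arrive 14:51 UTC on Sep 9.
Flight 2 lands earlier by 17 hours 13 minutes.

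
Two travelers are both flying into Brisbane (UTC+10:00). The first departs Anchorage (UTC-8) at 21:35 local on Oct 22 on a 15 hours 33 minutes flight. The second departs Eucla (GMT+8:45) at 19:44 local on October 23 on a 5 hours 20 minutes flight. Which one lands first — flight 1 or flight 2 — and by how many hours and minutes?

the second, by 4 hours 49 minutes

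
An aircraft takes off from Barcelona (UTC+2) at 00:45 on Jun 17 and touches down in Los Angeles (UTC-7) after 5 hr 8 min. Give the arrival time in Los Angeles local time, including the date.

Los Angeles is 9:00 behind Barcelona.
After 5 hours 8 minutes it is 05:53 in Barcelona.
Shift by the zone difference: 05:53 − 9:00 = 20:53 on Jun 16 in Los Angeles.

20:53 on Jun 16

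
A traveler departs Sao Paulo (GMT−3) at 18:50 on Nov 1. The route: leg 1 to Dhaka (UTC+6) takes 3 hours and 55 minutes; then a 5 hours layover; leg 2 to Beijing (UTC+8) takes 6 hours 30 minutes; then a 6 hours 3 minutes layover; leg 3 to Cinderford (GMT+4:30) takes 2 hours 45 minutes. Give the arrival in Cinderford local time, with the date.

Convert departure to UTC: 18:50 + 3:00 = 21:50 UTC on Nov 1.
Add 3 hours and 55 minutes leg 1 → 01:45 UTC (Nov 2).
Add 5 hours layover in Dhaka → 06:45 UTC.
Add 6 hours and 30 minutes leg 2 → 13:15 UTC.
Add 6 hours 3 minutes layover in Beijing → 19:18 UTC.
Add 2 hours 45 minutes leg 3 → 22:03 UTC.
Cinderford is UTC+4:30, so local arrival = 22:03 + 4:30 = 02:33 on Nov 3.

02:33 on November 3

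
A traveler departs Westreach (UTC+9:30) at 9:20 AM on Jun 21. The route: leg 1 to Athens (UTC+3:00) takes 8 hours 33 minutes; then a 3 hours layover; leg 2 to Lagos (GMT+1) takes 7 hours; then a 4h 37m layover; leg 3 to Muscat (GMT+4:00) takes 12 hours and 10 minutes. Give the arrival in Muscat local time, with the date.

Convert departure to UTC: 9:20 AM − 9:30 = 11:50 PM UTC on Jun 20.
Add 8 hours and 33 minutes leg 1 → 8:23 AM UTC (Jun 21).
Add 3 hours layover in Athens → 11:23 AM UTC.
Add 7 hours leg 2 → 6:23 PM UTC.
Add 4 hours 37 minutes layover in Lagos → 11:00 PM UTC.
Add 12 hours and 10 minutes leg 3 → 11:10 AM UTC (Jun 22).
Muscat is UTC+4:00, so local arrival = 11:10 AM + 4:00 = 3:10 PM on Jun 22.

3:10 PM on June 22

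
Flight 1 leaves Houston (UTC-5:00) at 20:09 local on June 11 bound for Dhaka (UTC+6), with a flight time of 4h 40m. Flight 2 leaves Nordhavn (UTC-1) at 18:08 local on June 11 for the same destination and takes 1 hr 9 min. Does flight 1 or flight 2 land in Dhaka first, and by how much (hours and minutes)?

the second, by 9 hours 32 minutes

Flight 1 in UTC: 20:09 + 5:00 = 01:09 on Jun 12.
+4 hours 40 minutes → arrive 05:49 UTC on Jun 12.
Flight 2 in UTC: 18:08 + 1:00 = 19:08 on Jun 11.
+1 hour and 9 minutes → arrive 20:17 UTC on Jun 11.
Flight 2 lands earlier by 9 hours 32 minutes.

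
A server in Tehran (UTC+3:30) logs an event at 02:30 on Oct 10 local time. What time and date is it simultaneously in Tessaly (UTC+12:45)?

11:45 on October 10

Tessaly is 9:15 ahead of Tehran.
Shift by the zone difference: 02:30 + 9:15 = 11:45 on Oct 10 in Tessaly.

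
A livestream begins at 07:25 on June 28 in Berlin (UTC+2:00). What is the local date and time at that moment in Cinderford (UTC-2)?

Cinderford is 4:00 behind Berlin.
Shift by the zone difference: 07:25 − 4:00 = 03:25 on Jun 28 in Cinderford.

03:25 on June 28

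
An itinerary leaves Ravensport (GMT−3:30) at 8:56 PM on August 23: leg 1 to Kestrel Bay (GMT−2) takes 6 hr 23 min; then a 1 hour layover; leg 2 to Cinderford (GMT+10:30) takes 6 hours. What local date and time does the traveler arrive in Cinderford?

Convert departure to UTC: 8:56 PM + 3:30 = 12:26 AM UTC on Aug 24.
Add 6 hours and 23 minutes leg 1 → 6:49 AM UTC.
Add 1 hour layover in Kestrel Bay → 7:49 AM UTC.
Add 6 hours leg 2 → 1:49 PM UTC.
Cinderford is UTC+10:30, so local arrival = 1:49 PM + 10:30 = 12:19 AM on Aug 25.

12:19 AM on Aug 25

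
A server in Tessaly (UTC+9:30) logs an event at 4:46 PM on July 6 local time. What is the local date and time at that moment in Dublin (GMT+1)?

8:16 AM on July 6

In UTC: 4:46 PM − 9:30 = 7:16 AM on Jul 6.
Dublin is UTC+1:00: 7:16 AM + 1:00 = 8:16 AM on Jul 6.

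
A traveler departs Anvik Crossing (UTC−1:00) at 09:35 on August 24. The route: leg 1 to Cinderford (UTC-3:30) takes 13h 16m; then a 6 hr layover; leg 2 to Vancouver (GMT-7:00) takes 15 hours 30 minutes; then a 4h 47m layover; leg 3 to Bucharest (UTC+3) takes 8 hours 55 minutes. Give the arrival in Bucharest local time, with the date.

Convert departure to UTC: 09:35 + 1:00 = 10:35 UTC on Aug 24.
Add 13 hours and 16 minutes leg 1 → 23:51 UTC.
Add 6 hours layover in Cinderford → 05:51 UTC (Aug 25).
Add 15 hours and 30 minutes leg 2 → 21:21 UTC.
Add 4 hours 47 minutes layover in Vancouver → 02:08 UTC (Aug 26).
Add 8 hours 55 minutes leg 3 → 11:03 UTC.
Bucharest is UTC+3:00, so local arrival = 11:03 + 3:00 = 14:03 on Aug 26.

14:03 on August 26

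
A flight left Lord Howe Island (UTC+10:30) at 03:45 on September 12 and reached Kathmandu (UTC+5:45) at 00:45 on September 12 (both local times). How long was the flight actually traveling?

1 hour 45 minutes

Departure in UTC: 03:45 − 10:30 = 17:15 on Sep 11.
Arrival in UTC: 00:45 − 5:45 = 19:00 on Sep 11.
Elapsed = 19:00 − 17:15 = 1 hour 45 minutes.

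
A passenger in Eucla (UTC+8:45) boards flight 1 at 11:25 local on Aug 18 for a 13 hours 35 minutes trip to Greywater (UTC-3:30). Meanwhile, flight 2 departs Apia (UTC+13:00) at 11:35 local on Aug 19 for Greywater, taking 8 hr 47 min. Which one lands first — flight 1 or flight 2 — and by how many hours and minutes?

the first, by 15 hours 7 minutes

Flight 1 in UTC: 11:25 − 8:45 = 02:40 on Aug 18.
+13 hours 35 minutes → arrive 16:15 UTC on Aug 18.
Flight 2 in UTC: 11:35 − 13:00 = 22:35 on Aug 18.
+8 hours and 47 minutes → arrive 07:22 UTC on Aug 19.
Flight 1 lands earlier by 15 hours 7 minutes.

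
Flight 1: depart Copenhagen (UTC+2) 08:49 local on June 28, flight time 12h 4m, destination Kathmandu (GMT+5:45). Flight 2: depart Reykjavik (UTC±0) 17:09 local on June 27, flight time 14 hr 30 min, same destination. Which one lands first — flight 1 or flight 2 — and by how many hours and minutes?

Flight 1 in UTC: 08:49 − 2:00 = 06:49 on Jun 28.
+12 hours and 4 minutes → arrive 18:53 UTC on Jun 28.
Flight 2 departs at 17:09 UTC (Jun 27).
+14 hours 30 minutes → arrive 07:39 UTC on Jun 28.
Flight 2 lands earlier by 11 hours 14 minutes.

the second, by 11 hours 14 minutes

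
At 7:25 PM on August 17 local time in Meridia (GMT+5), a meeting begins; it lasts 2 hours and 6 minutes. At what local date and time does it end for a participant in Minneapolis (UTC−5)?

Convert start to UTC: 7:25 PM − 5:00 = 2:25 PM UTC on Aug 17.
Add 2 hours and 6 minutes duration → 4:31 PM UTC.
Minneapolis is UTC−5:00, so local end time = 4:31 PM − 5:00 = 11:31 AM on Aug 17.

11:31 AM on August 17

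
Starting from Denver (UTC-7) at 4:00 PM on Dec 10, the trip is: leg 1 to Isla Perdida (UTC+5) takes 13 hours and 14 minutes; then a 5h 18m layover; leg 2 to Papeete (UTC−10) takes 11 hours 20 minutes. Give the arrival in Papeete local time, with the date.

6:52 PM on December 11

Convert departure to UTC: 4:00 PM + 7:00 = 11:00 PM UTC on Dec 10.
Add 13 hours and 14 minutes leg 1 → 12:14 PM UTC (Dec 11).
Add 5 hours 18 minutes layover in Isla Perdida → 5:32 PM UTC.
Add 11 hours 20 minutes leg 2 → 4:52 AM UTC (Dec 12).
Papeete is UTC−10:00, so local arrival = 4:52 AM − 10:00 = 6:52 PM on Dec 11.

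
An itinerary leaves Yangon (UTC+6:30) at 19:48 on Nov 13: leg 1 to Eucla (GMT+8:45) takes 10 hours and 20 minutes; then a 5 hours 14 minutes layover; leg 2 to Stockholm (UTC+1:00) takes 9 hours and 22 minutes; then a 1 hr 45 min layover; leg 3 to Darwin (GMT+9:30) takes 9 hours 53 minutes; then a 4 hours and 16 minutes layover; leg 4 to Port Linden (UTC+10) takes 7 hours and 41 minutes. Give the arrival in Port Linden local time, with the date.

Convert departure to UTC: 19:48 − 6:30 = 13:18 UTC on Nov 13.
Add 10 hours and 20 minutes leg 1 → 23:38 UTC.
Add 5 hours and 14 minutes layover in Eucla → 04:52 UTC (Nov 14).
Add 9 hours 22 minutes leg 2 → 14:14 UTC.
Add 1 hour 45 minutes layover in Stockholm → 15:59 UTC.
Add 9 hours and 53 minutes leg 3 → 01:52 UTC (Nov 15).
Add 4 hours 16 minutes layover in Darwin → 06:08 UTC.
Add 7 hours and 41 minutes leg 4 → 13:49 UTC.
Port Linden is UTC+10:00, so local arrival = 13:49 + 10:00 = 23:49 on Nov 15.

23:49 on Nov 15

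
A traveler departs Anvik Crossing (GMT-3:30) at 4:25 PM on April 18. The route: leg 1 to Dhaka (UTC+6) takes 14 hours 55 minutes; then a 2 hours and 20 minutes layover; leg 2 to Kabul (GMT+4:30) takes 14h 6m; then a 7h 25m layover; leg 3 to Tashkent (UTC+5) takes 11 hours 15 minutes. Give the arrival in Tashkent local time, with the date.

2:56 AM on April 21

Convert departure to UTC: 4:25 PM + 3:30 = 7:55 PM UTC on Apr 18.
Add 14 hours 55 minutes leg 1 → 10:50 AM UTC (Apr 19).
Add 2 hours and 20 minutes layover in Dhaka → 1:10 PM UTC.
Add 14 hours 6 minutes leg 2 → 3:16 AM UTC (Apr 20).
Add 7 hours and 25 minutes layover in Kabul → 10:41 AM UTC.
Add 11 hours 15 minutes leg 3 → 9:56 PM UTC.
Tashkent is UTC+5:00, so local arrival = 9:56 PM + 5:00 = 2:56 AM on Apr 21.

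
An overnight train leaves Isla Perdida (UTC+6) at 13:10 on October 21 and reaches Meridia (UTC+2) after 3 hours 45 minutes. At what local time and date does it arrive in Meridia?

12:55 on Oct 21

Meridia is 4:00 behind Isla Perdida.
After 3 hours 45 minutes it is 16:55 in Isla Perdida.
Shift by the zone difference: 16:55 − 4:00 = 12:55 on Oct 21 in Meridia.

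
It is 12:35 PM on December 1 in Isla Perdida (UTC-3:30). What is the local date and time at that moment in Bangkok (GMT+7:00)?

In UTC: 12:35 PM + 3:30 = 4:05 PM on Dec 1.
Bangkok is UTC+7:00: 4:05 PM + 7:00 = 11:05 PM on Dec 1.

11:05 PM on Dec 1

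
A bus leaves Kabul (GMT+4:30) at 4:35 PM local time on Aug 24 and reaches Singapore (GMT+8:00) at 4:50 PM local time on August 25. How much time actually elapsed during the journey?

Departure in UTC: 4:35 PM − 4:30 = 12:05 PM on Aug 24.
Arrival in UTC: 4:50 PM − 8:00 = 8:50 AM on Aug 25.
Elapsed = 8:50 AM − 12:05 PM (+1 day) = 20 hours 45 minutes.

20 hours 45 minutes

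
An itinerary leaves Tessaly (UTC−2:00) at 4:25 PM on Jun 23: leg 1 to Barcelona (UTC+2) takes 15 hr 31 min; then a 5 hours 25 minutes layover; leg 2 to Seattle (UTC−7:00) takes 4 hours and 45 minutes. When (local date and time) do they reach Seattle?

1:06 PM on Jun 24

Convert departure to UTC: 4:25 PM + 2:00 = 6:25 PM UTC on Jun 23.
Add 15 hours 31 minutes leg 1 → 9:56 AM UTC (Jun 24).
Add 5 hours 25 minutes layover in Barcelona → 3:21 PM UTC.
Add 4 hours 45 minutes leg 2 → 8:06 PM UTC.
Seattle is UTC−7:00, so local arrival = 8:06 PM − 7:00 = 1:06 PM on Jun 24.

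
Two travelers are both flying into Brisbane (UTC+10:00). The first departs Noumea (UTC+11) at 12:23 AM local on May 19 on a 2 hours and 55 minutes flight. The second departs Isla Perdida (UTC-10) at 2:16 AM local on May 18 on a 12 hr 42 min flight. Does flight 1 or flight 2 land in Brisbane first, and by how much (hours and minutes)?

the first, by 8 hours 40 minutes

Flight 1 in UTC: 12:23 AM − 11:00 = 1:23 PM on May 18.
+2 hours 55 minutes → arrive 4:18 PM UTC on May 18.
Flight 2 in UTC: 2:16 AM + 10:00 = 12:16 PM on May 18.
+12 hours 42 minutes → arrive 12:58 AM UTC on May 19.
Flight 1 lands earlier by 8 hours 40 minutes.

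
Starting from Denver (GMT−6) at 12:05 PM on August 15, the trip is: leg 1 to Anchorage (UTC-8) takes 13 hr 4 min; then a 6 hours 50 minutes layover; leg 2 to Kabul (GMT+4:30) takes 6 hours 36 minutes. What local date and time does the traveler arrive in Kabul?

1:05 AM on Aug 17

Convert departure to UTC: 12:05 PM + 6:00 = 6:05 PM UTC on Aug 15.
Add 13 hours 4 minutes leg 1 → 7:09 AM UTC (Aug 16).
Add 6 hours 50 minutes layover in Anchorage → 1:59 PM UTC.
Add 6 hours and 36 minutes leg 2 → 8:35 PM UTC.
Kabul is UTC+4:30, so local arrival = 8:35 PM + 4:30 = 1:05 AM on Aug 17.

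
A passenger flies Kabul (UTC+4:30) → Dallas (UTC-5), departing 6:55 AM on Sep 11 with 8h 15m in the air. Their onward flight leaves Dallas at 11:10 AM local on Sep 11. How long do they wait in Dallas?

5 hours 30 minutes

Convert departure to UTC: 6:55 AM − 4:30 = 2:25 AM UTC on Sep 11.
Add 8 hours and 15 minutes flight time → 10:40 AM UTC.
Dallas is UTC−5:00, so local arrival = 10:40 AM − 5:00 = 5:40 AM on Sep 11.
Layover = 11:10 AM − 5:40 AM = 5 hours 30 minutes.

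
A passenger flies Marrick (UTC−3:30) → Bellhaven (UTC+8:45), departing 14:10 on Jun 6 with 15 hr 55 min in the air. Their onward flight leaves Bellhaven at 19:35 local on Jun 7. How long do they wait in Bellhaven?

1 hour 15 minutes

Convert departure to UTC: 14:10 + 3:30 = 17:40 UTC on Jun 6.
Add 15 hours and 55 minutes flight time → 09:35 UTC (Jun 7).
Bellhaven is UTC+8:45, so local arrival = 09:35 + 8:45 = 18:20 on Jun 7.
Layover = 19:35 − 18:20 = 1 hour 15 minutes.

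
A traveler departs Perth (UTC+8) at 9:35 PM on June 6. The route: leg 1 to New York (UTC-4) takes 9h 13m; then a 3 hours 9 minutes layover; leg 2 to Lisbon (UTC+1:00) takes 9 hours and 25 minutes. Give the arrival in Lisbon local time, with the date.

Convert departure to UTC: 9:35 PM − 8:00 = 1:35 PM UTC on Jun 6.
Add 9 hours and 13 minutes leg 1 → 10:48 PM UTC.
Add 3 hours 9 minutes layover in New York → 1:57 AM UTC (Jun 7).
Add 9 hours 25 minutes leg 2 → 11:22 AM UTC.
Lisbon is UTC+1:00, so local arrival = 11:22 AM + 1:00 = 12:22 PM on Jun 7.

12:22 PM on Jun 7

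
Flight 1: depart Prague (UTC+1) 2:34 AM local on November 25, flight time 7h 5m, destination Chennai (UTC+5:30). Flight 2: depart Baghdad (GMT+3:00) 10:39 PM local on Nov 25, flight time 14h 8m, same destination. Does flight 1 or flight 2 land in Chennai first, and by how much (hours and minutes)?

Flight 1 in UTC: 2:34 AM − 1:00 = 1:34 AM on Nov 25.
+7 hours and 5 minutes → arrive 8:39 AM UTC on Nov 25.
Flight 2 in UTC: 10:39 PM − 3:00 = 7:39 PM on Nov 25.
+14 hours and 8 minutes → arrive 9:47 AM UTC on Nov 26.
Flight 1 lands earlier by 25 hours 8 minutes.

the first, by 25 hours 8 minutes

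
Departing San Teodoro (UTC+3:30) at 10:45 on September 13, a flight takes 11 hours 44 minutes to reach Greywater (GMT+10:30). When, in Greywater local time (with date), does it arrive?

Convert departure to UTC: 10:45 − 3:30 = 07:15 UTC on Sep 13.
Add 11 hours and 44 minutes travel time → 18:59 UTC.
Greywater is UTC+10:30, so local arrival = 18:59 + 10:30 = 05:29 on Sep 14.

05:29 on Sep 14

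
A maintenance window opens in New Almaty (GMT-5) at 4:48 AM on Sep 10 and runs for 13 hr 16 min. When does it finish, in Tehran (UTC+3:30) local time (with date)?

Convert start to UTC: 4:48 AM + 5:00 = 9:48 AM UTC on Sep 10.
Add 13 hours 16 minutes duration → 11:04 PM UTC.
Tehran is UTC+3:30, so local end time = 11:04 PM + 3:30 = 2:34 AM on Sep 11.

2:34 AM on Sep 11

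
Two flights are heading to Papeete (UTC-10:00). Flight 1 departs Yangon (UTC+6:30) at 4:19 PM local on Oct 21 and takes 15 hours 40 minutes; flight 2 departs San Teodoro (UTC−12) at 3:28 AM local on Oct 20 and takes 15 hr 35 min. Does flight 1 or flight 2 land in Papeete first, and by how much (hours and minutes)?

Flight 1 in UTC: 4:19 PM − 6:30 = 9:49 AM on Oct 21.
+15 hours and 40 minutes → arrive 1:29 AM UTC on Oct 22.
Flight 2 in UTC: 3:28 AM + 12:00 = 3:28 PM on Oct 20.
+15 hours and 35 minutes → arrive 7:03 AM UTC on Oct 21.
Flight 2 lands earlier by 18 hours 26 minutes.

the second, by 18 hours 26 minutes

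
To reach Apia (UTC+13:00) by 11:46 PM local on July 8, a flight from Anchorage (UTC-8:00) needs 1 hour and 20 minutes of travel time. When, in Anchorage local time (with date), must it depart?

Target arrival in UTC: 11:46 PM − 13:00 = 10:46 AM on Jul 8.
Subtract 1 hour 20 minutes → departure 9:26 AM UTC on Jul 8.
Anchorage is UTC−8:00: 9:26 AM − 8:00 = 1:26 AM on Jul 8.

1:26 AM on Jul 8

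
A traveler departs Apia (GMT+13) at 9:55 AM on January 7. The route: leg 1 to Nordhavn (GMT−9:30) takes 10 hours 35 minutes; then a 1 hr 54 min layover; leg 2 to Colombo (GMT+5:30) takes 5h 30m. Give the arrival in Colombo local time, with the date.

Convert departure to UTC: 9:55 AM − 13:00 = 8:55 PM UTC on Jan 6.
Add 10 hours 35 minutes leg 1 → 7:30 AM UTC (Jan 7).
Add 1 hour 54 minutes layover in Nordhavn → 9:24 AM UTC.
Add 5 hours 30 minutes leg 2 → 2:54 PM UTC.
Colombo is UTC+5:30, so local arrival = 2:54 PM + 5:30 = 8:24 PM on Jan 7.

8:24 PM on January 7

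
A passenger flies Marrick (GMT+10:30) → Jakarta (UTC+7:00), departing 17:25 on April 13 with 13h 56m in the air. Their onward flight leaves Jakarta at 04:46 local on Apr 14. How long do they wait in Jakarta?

55 minutes

Convert departure to UTC: 17:25 − 10:30 = 06:55 UTC on Apr 13.
Add 13 hours and 56 minutes flight time → 20:51 UTC.
Jakarta is UTC+7:00, so local arrival = 20:51 + 7:00 = 03:51 on Apr 14.
Layover = 04:46 − 03:51 = 55 minutes.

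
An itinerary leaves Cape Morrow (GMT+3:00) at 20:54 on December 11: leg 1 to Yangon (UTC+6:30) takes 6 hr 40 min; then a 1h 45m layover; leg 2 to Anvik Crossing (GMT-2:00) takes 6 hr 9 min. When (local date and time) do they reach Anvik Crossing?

06:28 on December 12

Convert departure to UTC: 20:54 − 3:00 = 17:54 UTC on Dec 11.
Add 6 hours 40 minutes leg 1 → 00:34 UTC (Dec 12).
Add 1 hour and 45 minutes layover in Yangon → 02:19 UTC.
Add 6 hours 9 minutes leg 2 → 08:28 UTC.
Anvik Crossing is UTC−2:00, so local arrival = 08:28 − 2:00 = 06:28 on Dec 12.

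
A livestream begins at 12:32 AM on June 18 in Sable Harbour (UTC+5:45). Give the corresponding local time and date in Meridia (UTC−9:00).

9:47 AM on June 17

Meridia is 14:45 behind Sable Harbour.
Shift by the zone difference: 12:32 AM − 14:45 = 9:47 AM on Jun 17 in Meridia.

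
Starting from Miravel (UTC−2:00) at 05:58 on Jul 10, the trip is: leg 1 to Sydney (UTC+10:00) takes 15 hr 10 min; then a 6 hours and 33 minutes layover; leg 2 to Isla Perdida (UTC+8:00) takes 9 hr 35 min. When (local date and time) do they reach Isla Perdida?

23:16 on July 11

Convert departure to UTC: 05:58 + 2:00 = 07:58 UTC on Jul 10.
Add 15 hours 10 minutes leg 1 → 23:08 UTC.
Add 6 hours and 33 minutes layover in Sydney → 05:41 UTC (Jul 11).
Add 9 hours 35 minutes leg 2 → 15:16 UTC.
Isla Perdida is UTC+8:00, so local arrival = 15:16 + 8:00 = 23:16 on Jul 11.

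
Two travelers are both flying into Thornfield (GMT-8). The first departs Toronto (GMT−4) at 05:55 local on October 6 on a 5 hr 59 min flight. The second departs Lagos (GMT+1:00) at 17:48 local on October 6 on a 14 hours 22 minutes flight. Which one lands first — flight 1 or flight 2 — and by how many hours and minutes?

Flight 1 in UTC: 05:55 + 4:00 = 09:55 on Oct 6.
+5 hours 59 minutes → arrive 15:54 UTC on Oct 6.
Flight 2 in UTC: 17:48 − 1:00 = 16:48 on Oct 6.
+14 hours and 22 minutes → arrive 07:10 UTC on Oct 7.
Flight 1 lands earlier by 15 hours 16 minutes.

the first, by 15 hours 16 minutes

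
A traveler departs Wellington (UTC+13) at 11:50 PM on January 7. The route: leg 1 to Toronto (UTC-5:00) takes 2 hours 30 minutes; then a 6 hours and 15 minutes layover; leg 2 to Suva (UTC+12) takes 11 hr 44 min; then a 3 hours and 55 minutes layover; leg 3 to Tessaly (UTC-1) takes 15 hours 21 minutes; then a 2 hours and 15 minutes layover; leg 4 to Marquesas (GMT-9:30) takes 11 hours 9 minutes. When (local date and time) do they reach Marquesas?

Convert departure to UTC: 11:50 PM − 13:00 = 10:50 AM UTC on Jan 7.
Add 2 hours 30 minutes leg 1 → 1:20 PM UTC.
Add 6 hours 15 minutes layover in Toronto → 7:35 PM UTC.
Add 11 hours and 44 minutes leg 2 → 7:19 AM UTC (Jan 8).
Add 3 hours 55 minutes layover in Suva → 11:14 AM UTC.
Add 15 hours and 21 minutes leg 3 → 2:35 AM UTC (Jan 9).
Add 2 hours 15 minutes layover in Tessaly → 4:50 AM UTC.
Add 11 hours and 9 minutes leg 4 → 3:59 PM UTC.
Marquesas is UTC−9:30, so local arrival = 3:59 PM − 9:30 = 6:29 AM on Jan 9.

6:29 AM on January 9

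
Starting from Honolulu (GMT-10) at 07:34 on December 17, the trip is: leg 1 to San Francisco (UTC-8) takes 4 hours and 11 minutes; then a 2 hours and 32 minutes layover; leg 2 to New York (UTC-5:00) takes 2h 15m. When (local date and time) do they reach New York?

21:32 on Dec 17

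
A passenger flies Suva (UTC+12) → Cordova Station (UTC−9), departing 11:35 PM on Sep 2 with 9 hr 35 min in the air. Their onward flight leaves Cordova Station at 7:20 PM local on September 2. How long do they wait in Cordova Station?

7 hours 10 minutes

Convert departure to UTC: 11:35 PM − 12:00 = 11:35 AM UTC on Sep 2.
Add 9 hours 35 minutes flight time → 9:10 PM UTC.
Cordova Station is UTC−9:00, so local arrival = 9:10 PM − 9:00 = 12:10 PM on Sep 2.
Layover = 7:20 PM − 12:10 PM = 7 hours 10 minutes.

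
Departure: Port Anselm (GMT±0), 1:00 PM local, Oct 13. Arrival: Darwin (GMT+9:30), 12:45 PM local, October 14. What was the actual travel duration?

14 hours 15 minutes

Departure is already UTC: 1:00 PM on Oct 13.
Arrival in UTC: 12:45 PM − 9:30 = 3:15 AM on Oct 14.
Elapsed = 3:15 AM − 1:00 PM (+1 day) = 14 hours 15 minutes.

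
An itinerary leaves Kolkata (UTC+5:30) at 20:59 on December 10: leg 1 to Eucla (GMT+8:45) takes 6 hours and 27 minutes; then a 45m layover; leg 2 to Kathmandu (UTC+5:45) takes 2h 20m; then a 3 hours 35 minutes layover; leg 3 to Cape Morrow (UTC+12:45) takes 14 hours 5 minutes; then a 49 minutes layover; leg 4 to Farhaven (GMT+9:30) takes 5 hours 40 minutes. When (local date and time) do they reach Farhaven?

Convert departure to UTC: 20:59 − 5:30 = 15:29 UTC on Dec 10.
Add 6 hours 27 minutes leg 1 → 21:56 UTC.
Add 45 minutes layover in Eucla → 22:41 UTC.
Add 2 hours 20 minutes leg 2 → 01:01 UTC (Dec 11).
Add 3 hours 35 minutes layover in Kathmandu → 04:36 UTC.
Add 14 hours and 5 minutes leg 3 → 18:41 UTC.
Add 49 minutes layover in Cape Morrow → 19:30 UTC.
Add 5 hours and 40 minutes leg 4 → 01:10 UTC (Dec 12).
Farhaven is UTC+9:30, so local arrival = 01:10 + 9:30 = 10:40 on Dec 12.

10:40 on Dec 12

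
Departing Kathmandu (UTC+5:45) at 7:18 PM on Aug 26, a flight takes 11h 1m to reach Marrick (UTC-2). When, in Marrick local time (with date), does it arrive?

10:34 PM on August 26

Convert departure to UTC: 7:18 PM − 5:45 = 1:33 PM UTC on Aug 26.
Add 11 hours and 1 minute travel time → 12:34 AM UTC (Aug 27).
Marrick is UTC−2:00, so local arrival = 12:34 AM − 2:00 = 10:34 PM on Aug 26.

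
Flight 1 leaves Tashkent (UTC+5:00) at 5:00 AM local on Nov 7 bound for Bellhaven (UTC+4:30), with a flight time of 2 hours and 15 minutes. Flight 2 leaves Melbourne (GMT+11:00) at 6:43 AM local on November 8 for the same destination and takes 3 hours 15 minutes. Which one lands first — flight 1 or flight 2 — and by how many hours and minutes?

Flight 1 in UTC: 5:00 AM − 5:00 = 12:00 AM on Nov 7.
+2 hours and 15 minutes → arrive 2:15 AM UTC on Nov 7.
Flight 2 in UTC: 6:43 AM − 11:00 = 7:43 PM on Nov 7.
+3 hours 15 minutes → arrive 10:58 PM UTC on Nov 7.
Flight 1 lands earlier by 20 hours 43 minutes.

the first, by 20 hours 43 minutes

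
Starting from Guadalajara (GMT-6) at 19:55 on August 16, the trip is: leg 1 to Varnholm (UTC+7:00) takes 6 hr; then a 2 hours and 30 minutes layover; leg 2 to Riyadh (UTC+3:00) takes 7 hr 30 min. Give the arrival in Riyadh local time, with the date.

Convert departure to UTC: 19:55 + 6:00 = 01:55 UTC on Aug 17.
Add 6 hours leg 1 → 07:55 UTC.
Add 2 hours and 30 minutes layover in Varnholm → 10:25 UTC.
Add 7 hours and 30 minutes leg 2 → 17:55 UTC.
Riyadh is UTC+3:00, so local arrival = 17:55 + 3:00 = 20:55 on Aug 17.

20:55 on Aug 17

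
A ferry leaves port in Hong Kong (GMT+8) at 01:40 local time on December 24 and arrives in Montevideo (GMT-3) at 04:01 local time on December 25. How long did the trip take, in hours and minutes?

Montevideo is 11:00 behind Hong Kong.
Clock-face elapsed time (ignoring zones) is 26 hours 21 minutes.
Actual elapsed = 26 hours 21 minutes + 11:00 = 37 hours 21 minutes.

37 hours 21 minutes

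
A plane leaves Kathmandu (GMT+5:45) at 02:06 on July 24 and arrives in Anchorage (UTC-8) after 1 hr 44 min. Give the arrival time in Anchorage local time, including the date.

14:05 on July 23

Convert departure to UTC: 02:06 − 5:45 = 20:21 UTC on Jul 23.
Add 1 hour and 44 minutes travel time → 22:05 UTC.
Anchorage is UTC−8:00, so local arrival = 22:05 − 8:00 = 14:05 on Jul 23.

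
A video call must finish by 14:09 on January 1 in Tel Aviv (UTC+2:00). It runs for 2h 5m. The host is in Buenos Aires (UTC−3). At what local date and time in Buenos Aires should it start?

07:04 on January 1

Target end time in UTC: 14:09 − 2:00 = 12:09 on Jan 1.
Subtract 2 hours and 5 minutes → start 10:04 UTC on Jan 1.
Buenos Aires is UTC−3:00: 10:04 − 3:00 = 07:04 on Jan 1.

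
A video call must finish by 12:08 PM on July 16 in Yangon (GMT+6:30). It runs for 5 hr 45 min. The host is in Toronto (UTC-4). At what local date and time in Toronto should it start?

7:53 PM on July 15

Target end time in UTC: 12:08 PM − 6:30 = 5:38 AM on Jul 16.
Subtract 5 hours and 45 minutes → start 11:53 PM UTC on Jul 15.
Toronto is UTC−4:00: 11:53 PM − 4:00 = 7:53 PM on Jul 15.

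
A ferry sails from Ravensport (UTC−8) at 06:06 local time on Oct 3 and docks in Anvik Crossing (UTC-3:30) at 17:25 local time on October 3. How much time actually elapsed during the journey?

6 hours 49 minutes

Departure in UTC: 06:06 + 8:00 = 14:06 on Oct 3.
Arrival in UTC: 17:25 + 3:30 = 20:55 on Oct 3.
Elapsed = 20:55 − 14:06 = 6 hours 49 minutes.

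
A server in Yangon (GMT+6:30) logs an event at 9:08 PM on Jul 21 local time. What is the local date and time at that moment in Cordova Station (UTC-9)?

In UTC: 9:08 PM − 6:30 = 2:38 PM on Jul 21.
Cordova Station is UTC−9:00: 2:38 PM − 9:00 = 5:38 AM on Jul 21.

5:38 AM on July 21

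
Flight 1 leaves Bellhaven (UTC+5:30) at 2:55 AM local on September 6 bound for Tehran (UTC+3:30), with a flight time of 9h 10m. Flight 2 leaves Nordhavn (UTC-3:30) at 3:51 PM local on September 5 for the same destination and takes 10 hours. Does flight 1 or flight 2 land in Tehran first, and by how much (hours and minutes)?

the second, by 1 hour 14 minutes

Flight 1 in UTC: 2:55 AM − 5:30 = 9:25 PM on Sep 5.
+9 hours 10 minutes → arrive 6:35 AM UTC on Sep 6.
Flight 2 in UTC: 3:51 PM + 3:30 = 7:21 PM on Sep 5.
+10 hours → arrive 5:21 AM UTC on Sep 6.
Flight 2 lands earlier by 1 hour 14 minutes.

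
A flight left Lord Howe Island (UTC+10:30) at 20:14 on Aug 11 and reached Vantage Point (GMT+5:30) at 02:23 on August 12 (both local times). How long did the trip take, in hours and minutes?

11 hours 9 minutes

Departure in UTC: 20:14 − 10:30 = 09:44 on Aug 11.
Arrival in UTC: 02:23 − 5:30 = 20:53 on Aug 11.
Elapsed = 20:53 − 09:44 = 11 hours 9 minutes.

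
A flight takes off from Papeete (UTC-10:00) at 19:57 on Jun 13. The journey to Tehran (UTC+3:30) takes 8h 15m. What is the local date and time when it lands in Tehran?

Convert departure to UTC: 19:57 + 10:00 = 05:57 UTC on Jun 14.
Add 8 hours 15 minutes travel time → 14:12 UTC.
Tehran is UTC+3:30, so local arrival = 14:12 + 3:30 = 17:42 on Jun 14.

17:42 on Jun 14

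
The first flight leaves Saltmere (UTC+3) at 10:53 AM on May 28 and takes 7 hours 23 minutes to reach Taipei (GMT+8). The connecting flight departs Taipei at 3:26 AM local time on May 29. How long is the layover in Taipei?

4 hours 10 minutes

Convert departure to UTC: 10:53 AM − 3:00 = 7:53 AM UTC on May 28.
Add 7 hours and 23 minutes flight time → 3:16 PM UTC.
Taipei is UTC+8:00, so local arrival = 3:16 PM + 8:00 = 11:16 PM on May 28.
Layover = 3:26 AM − 11:16 PM (+1 day) = 4 hours 10 minutes.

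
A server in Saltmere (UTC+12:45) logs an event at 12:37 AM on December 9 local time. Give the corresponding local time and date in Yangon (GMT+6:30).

In UTC: 12:37 AM − 12:45 = 11:52 AM on Dec 8.
Yangon is UTC+6:30: 11:52 AM + 6:30 = 6:22 PM on Dec 8.

6:22 PM on December 8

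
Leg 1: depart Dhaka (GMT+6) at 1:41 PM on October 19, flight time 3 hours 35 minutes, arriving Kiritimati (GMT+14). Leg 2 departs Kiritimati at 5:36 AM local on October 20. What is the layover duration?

Convert departure to UTC: 1:41 PM − 6:00 = 7:41 AM UTC on Oct 19.
Add 3 hours 35 minutes flight time → 11:16 AM UTC.
Kiritimati is UTC+14:00, so local arrival = 11:16 AM + 14:00 = 1:16 AM on Oct 20.
Layover = 5:36 AM − 1:16 AM = 4 hours 20 minutes.

4 hours 20 minutes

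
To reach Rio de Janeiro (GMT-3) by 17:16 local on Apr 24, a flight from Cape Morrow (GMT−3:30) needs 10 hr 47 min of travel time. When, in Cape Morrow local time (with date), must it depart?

Target arrival in UTC: 17:16 + 3:00 = 20:16 on Apr 24.
Subtract 10 hours 47 minutes → departure 09:29 UTC on Apr 24.
Cape Morrow is UTC−3:30: 09:29 − 3:30 = 05:59 on Apr 24.

05:59 on April 24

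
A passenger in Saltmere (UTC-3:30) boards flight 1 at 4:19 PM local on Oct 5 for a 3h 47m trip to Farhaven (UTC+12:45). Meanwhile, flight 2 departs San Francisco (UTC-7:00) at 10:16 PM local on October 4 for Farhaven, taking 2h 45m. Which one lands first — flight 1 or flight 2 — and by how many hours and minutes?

Flight 1 in UTC: 4:19 PM + 3:30 = 7:49 PM on Oct 5.
+3 hours and 47 minutes → arrive 11:36 PM UTC on Oct 5.
Flight 2 in UTC: 10:16 PM + 7:00 = 5:16 AM on Oct 5.
+2 hours 45 minutes → arrive 8:01 AM UTC on Oct 5.
Flight 2 lands earlier by 15 hours 35 minutes.

the second, by 15 hours 35 minutes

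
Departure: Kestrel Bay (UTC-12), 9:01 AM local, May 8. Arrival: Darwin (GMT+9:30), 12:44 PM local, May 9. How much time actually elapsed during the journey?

6 hours 13 minutes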